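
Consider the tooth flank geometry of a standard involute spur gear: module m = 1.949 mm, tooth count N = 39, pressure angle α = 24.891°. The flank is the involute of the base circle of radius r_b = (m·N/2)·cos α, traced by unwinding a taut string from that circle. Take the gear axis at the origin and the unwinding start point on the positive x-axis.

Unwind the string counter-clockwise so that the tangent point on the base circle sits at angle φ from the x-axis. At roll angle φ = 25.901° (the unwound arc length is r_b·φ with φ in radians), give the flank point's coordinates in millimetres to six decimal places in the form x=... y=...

x=37.819848 y=1.040078

pitch radius r_p = m·N/2 = 1.949·39/2 = 38.005500
base radius r_b = r_p·cos α = 38.005500·cos 24.891° = 34.475174
roll angle φ = 25.901° = 0.45205773 rad
x = r_b·(cos φ + φ·sin φ) = 34.475174·(0.89955016 + 0.45205773·0.43681749) = 37.819848
y = r_b·(sin φ − φ·cos φ) = 34.475174·(0.43681749 − 0.45205773·0.89955016) = 1.040078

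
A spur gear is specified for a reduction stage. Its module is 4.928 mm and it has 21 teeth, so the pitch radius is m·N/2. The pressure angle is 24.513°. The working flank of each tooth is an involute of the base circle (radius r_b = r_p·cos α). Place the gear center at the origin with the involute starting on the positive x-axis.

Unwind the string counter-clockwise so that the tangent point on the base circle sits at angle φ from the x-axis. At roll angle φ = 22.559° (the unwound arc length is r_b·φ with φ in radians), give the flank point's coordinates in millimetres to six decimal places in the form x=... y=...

pitch radius r_p = m·N/2 = 4.928·21/2 = 51.744000
base radius r_b = r_p·cos α = 51.744000·cos 24.513° = 47.080166
roll angle φ = 22.559° = 0.39372883 rad
x = r_b·(cos φ + φ·sin φ) = 47.080166·(0.92348498 + 0.39372883·0.38363459) = 50.589191
y = r_b·(sin φ − φ·cos φ) = 47.080166·(0.38363459 − 0.39372883·0.92348498) = 0.943107

x=50.589191 y=0.943107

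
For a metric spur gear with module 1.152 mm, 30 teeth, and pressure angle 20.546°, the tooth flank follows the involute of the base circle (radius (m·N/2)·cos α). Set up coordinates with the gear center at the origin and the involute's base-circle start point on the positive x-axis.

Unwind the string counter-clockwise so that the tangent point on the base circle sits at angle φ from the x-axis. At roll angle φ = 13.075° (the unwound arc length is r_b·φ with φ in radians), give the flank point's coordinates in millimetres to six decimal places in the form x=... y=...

x=16.596679 y=0.063764

pitch radius r_p = m·N/2 = 1.152·30/2 = 17.280000
base radius r_b = r_p·cos α = 17.280000·cos 20.546° = 16.180832
roll angle φ = 13.075° = 0.22820180 rad
x = r_b·(cos φ + φ·sin φ) = 16.180832·(0.97407477 + 0.22820180·0.22622631) = 16.596679
y = r_b·(sin φ − φ·cos φ) = 16.180832·(0.22622631 − 0.22820180·0.97407477) = 0.063764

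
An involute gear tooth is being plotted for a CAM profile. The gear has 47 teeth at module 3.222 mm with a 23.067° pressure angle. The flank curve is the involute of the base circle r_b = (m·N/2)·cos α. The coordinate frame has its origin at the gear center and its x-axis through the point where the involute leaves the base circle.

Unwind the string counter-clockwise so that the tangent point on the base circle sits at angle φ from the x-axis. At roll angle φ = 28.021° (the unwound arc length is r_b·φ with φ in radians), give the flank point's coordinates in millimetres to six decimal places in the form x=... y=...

x=77.502625 y=2.651809

pitch radius r_p = m·N/2 = 3.222·47/2 = 75.717000
base radius r_b = r_p·cos α = 75.717000·cos 23.067° = 69.663223
roll angle φ = 28.021° = 0.48905871 rad
x = r_b·(cos φ + φ·sin φ) = 69.663223·(0.88277546 + 0.48905871·0.46979515) = 77.502625
y = r_b·(sin φ − φ·cos φ) = 69.663223·(0.46979515 − 0.48905871·0.88277546) = 2.651809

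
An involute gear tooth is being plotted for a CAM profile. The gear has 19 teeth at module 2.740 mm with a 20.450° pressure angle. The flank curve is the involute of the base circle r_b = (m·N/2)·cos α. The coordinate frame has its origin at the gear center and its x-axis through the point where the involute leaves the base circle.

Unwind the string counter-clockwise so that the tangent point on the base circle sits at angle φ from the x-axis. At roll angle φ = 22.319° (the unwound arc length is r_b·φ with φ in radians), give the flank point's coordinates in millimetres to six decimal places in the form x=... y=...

pitch radius r_p = m·N/2 = 2.740·19/2 = 26.030000
base radius r_b = r_p·cos α = 26.030000·cos 20.450° = 24.389523
roll angle φ = 22.319° = 0.38954004 rad
x = r_b·(cos φ + φ·sin φ) = 24.389523·(0.92508384 + 0.38954004·0.37976295) = 26.170366
y = r_b·(sin φ − φ·cos φ) = 24.389523·(0.37976295 − 0.38954004·0.92508384) = 0.473297

x=26.170366 y=0.473297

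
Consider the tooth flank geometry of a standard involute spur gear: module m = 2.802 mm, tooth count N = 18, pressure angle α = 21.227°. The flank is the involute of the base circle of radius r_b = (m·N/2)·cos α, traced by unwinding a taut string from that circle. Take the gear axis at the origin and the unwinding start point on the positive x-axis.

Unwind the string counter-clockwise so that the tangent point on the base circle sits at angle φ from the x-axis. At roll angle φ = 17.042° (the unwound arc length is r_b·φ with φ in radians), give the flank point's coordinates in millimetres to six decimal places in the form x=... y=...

pitch radius r_p = m·N/2 = 2.802·18/2 = 25.218000
base radius r_b = r_p·cos α = 25.218000·cos 21.227° = 23.507042
roll angle φ = 17.042° = 0.29743901 rad
x = r_b·(cos φ + φ·sin φ) = 23.507042·(0.95609018 + 0.29743901·0.29307263) = 24.523989
y = r_b·(sin φ − φ·cos φ) = 23.507042·(0.29307263 − 0.29743901·0.95609018) = 0.204373

x=24.523989 y=0.204373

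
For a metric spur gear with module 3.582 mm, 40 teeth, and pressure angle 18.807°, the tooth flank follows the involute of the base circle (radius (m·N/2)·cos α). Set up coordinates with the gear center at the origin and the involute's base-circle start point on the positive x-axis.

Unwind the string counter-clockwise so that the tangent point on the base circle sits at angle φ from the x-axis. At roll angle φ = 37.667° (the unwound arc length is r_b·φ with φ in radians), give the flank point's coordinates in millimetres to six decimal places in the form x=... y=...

x=80.923925 y=6.149408

pitch radius r_p = m·N/2 = 3.582·40/2 = 71.640000
base radius r_b = r_p·cos α = 71.640000·cos 18.807° = 67.815132
roll angle φ = 37.667° = 0.65741317 rad
x = r_b·(cos φ + φ·sin φ) = 67.815132·(0.79157562 + 0.65741317·0.61107123) = 80.923925
y = r_b·(sin φ − φ·cos φ) = 67.815132·(0.61107123 − 0.65741317·0.79157562) = 6.149408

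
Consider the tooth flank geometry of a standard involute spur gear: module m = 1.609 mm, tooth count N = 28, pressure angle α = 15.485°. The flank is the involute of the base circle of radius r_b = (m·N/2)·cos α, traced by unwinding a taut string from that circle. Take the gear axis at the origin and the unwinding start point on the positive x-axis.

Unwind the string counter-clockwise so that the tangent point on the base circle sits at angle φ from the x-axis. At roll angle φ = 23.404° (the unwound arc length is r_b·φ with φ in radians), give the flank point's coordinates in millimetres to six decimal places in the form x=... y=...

pitch radius r_p = m·N/2 = 1.609·28/2 = 22.526000
base radius r_b = r_p·cos α = 22.526000·cos 15.485° = 21.708315
roll angle φ = 23.404° = 0.40847686 rad
x = r_b·(cos φ + φ·sin φ) = 21.708315·(0.91772690 + 0.40847686·0.39721196) = 23.444520
y = r_b·(sin φ − φ·cos φ) = 21.708315·(0.39721196 − 0.40847686·0.91772690) = 0.485002

x=23.444520 y=0.485002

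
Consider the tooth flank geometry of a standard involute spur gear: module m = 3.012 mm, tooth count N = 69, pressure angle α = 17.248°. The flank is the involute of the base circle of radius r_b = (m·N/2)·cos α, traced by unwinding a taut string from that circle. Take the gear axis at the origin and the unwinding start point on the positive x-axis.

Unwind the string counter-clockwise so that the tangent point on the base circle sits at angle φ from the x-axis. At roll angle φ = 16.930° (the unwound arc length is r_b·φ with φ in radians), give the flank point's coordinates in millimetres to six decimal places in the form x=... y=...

x=103.479322 y=0.846012

pitch radius r_p = m·N/2 = 3.012·69/2 = 103.914000
base radius r_b = r_p·cos α = 103.914000·cos 17.248° = 99.241018
roll angle φ = 16.930° = 0.29548424 rad
x = r_b·(cos φ + φ·sin φ) = 99.241018·(0.95666124 + 0.29548424·0.29120314) = 103.479322
y = r_b·(sin φ − φ·cos φ) = 99.241018·(0.29120314 − 0.29548424·0.95666124) = 0.846012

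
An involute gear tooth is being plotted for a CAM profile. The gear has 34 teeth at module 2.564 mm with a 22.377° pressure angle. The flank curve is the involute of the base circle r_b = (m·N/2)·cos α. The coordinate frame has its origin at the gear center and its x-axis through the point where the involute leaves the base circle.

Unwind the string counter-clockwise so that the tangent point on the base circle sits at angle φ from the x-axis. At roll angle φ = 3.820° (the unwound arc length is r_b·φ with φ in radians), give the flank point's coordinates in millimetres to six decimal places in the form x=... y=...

pitch radius r_p = m·N/2 = 2.564·34/2 = 43.588000
base radius r_b = r_p·cos α = 43.588000·cos 22.377° = 40.305777
roll angle φ = 3.820° = 0.06667158 rad
x = r_b·(cos φ + φ·sin φ) = 40.305777·(0.99777827 + 0.06667158·0.06662219) = 40.395259
y = r_b·(sin φ − φ·cos φ) = 40.305777·(0.06662219 − 0.06667158·0.99777827) = 0.003980

x=40.395259 y=0.003980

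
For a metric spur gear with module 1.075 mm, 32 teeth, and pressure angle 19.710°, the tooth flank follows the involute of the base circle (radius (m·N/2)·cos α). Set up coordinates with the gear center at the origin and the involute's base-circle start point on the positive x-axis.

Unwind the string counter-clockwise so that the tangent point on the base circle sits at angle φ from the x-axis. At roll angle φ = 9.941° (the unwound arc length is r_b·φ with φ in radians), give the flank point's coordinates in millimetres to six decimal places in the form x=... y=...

x=16.434171 y=0.028106

pitch radius r_p = m·N/2 = 1.075·32/2 = 17.200000
base radius r_b = r_p·cos α = 17.200000·cos 19.710° = 16.192281
roll angle φ = 9.941° = 0.17350318 rad
x = r_b·(cos φ + φ·sin φ) = 16.192281·(0.98498604 + 0.17350318·0.17263399) = 16.434171
y = r_b·(sin φ − φ·cos φ) = 16.192281·(0.17263399 − 0.17350318·0.98498604) = 0.028106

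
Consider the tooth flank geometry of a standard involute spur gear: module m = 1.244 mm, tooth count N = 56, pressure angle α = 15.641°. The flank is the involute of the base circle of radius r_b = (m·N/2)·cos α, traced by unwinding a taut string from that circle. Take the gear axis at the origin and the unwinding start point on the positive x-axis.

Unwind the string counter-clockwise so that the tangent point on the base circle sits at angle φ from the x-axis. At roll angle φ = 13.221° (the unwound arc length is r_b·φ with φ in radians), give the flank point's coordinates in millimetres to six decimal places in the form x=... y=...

x=34.423301 y=0.136641

pitch radius r_p = m·N/2 = 1.244·56/2 = 34.832000
base radius r_b = r_p·cos α = 34.832000·cos 15.641° = 33.542167
roll angle φ = 13.221° = 0.23074998 rad
x = r_b·(cos φ + φ·sin φ) = 33.542167·(0.97349514 + 0.23074998·0.22870769) = 34.423301
y = r_b·(sin φ − φ·cos φ) = 33.542167·(0.22870769 − 0.23074998·0.97349514) = 0.136641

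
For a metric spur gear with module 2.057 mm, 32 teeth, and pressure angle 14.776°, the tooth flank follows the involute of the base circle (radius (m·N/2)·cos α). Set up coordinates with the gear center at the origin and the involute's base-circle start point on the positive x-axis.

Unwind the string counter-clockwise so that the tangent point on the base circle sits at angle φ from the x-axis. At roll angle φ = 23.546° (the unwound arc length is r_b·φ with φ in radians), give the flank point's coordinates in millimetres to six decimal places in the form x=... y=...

x=34.398464 y=0.723868

pitch radius r_p = m·N/2 = 2.057·32/2 = 32.912000
base radius r_b = r_p·cos α = 32.912000·cos 14.776° = 31.823610
roll angle φ = 23.546° = 0.41095523 rad
x = r_b·(cos φ + φ·sin φ) = 31.823610·(0.91673964 + 0.41095523·0.39948520) = 34.398464
y = r_b·(sin φ − φ·cos φ) = 31.823610·(0.39948520 − 0.41095523·0.91673964) = 0.723868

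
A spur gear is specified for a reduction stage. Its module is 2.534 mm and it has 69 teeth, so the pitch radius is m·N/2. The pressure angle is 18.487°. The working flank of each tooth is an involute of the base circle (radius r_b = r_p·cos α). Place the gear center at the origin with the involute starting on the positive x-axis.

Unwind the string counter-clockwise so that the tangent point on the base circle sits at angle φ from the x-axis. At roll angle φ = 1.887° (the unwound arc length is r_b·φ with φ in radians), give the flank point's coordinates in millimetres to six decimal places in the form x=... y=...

x=82.956544 y=0.000987

pitch radius r_p = m·N/2 = 2.534·69/2 = 87.423000
base radius r_b = r_p·cos α = 87.423000·cos 18.487° = 82.911591
roll angle φ = 1.887° = 0.03293436 rad
x = r_b·(cos φ + φ·sin φ) = 82.911591·(0.99945771 + 0.03293436·0.03292841) = 82.956544
y = r_b·(sin φ − φ·cos φ) = 82.911591·(0.03292841 − 0.03293436·0.99945771) = 0.000987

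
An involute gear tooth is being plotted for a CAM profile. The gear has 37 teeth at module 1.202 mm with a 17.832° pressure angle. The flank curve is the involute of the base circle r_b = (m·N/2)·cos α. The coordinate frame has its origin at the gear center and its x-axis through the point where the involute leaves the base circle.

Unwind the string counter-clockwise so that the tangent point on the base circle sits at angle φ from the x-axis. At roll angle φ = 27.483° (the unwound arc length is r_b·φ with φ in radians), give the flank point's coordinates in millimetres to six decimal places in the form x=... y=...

pitch radius r_p = m·N/2 = 1.202·37/2 = 22.237000
base radius r_b = r_p·cos α = 22.237000·cos 17.832° = 21.168701
roll angle φ = 27.483° = 0.47966884 rad
x = r_b·(cos φ + φ·sin φ) = 21.168701·(0.88714780 + 0.47966884·0.46148541) = 23.465674
y = r_b·(sin φ − φ·cos φ) = 21.168701·(0.46148541 − 0.47966884·0.88714780) = 0.760978

x=23.465674 y=0.760978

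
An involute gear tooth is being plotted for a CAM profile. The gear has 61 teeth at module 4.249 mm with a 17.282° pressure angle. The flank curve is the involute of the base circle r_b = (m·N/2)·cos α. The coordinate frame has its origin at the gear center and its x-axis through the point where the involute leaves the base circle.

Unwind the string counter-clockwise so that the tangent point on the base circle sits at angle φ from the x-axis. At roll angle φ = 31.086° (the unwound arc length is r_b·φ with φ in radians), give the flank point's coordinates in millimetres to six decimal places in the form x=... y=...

x=140.638162 y=6.395739

pitch radius r_p = m·N/2 = 4.249·61/2 = 129.594500
base radius r_b = r_p·cos α = 129.594500·cos 17.282° = 123.743849
roll angle φ = 31.086° = 0.54255305 rad
x = r_b·(cos φ + φ·sin φ) = 123.743849·(0.85639327 + 0.54255305·0.51632409) = 140.638162
y = r_b·(sin φ − φ·cos φ) = 123.743849·(0.51632409 − 0.54255305·0.85639327) = 6.395739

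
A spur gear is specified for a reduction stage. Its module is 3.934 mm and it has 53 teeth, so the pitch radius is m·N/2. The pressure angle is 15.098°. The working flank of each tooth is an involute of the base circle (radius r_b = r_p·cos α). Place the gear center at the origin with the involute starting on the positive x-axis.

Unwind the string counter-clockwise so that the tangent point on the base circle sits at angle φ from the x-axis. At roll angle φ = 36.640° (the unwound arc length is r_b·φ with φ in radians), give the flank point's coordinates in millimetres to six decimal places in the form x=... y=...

x=119.176347 y=8.420468

pitch radius r_p = m·N/2 = 3.934·53/2 = 104.251000
base radius r_b = r_p·cos α = 104.251000·cos 15.098° = 100.652435
roll angle φ = 36.640° = 0.63948864 rad
x = r_b·(cos φ + φ·sin φ) = 100.652435·(0.80240104 + 0.63948864·0.59678520) = 119.176347
y = r_b·(sin φ − φ·cos φ) = 100.652435·(0.59678520 − 0.63948864·0.80240104) = 8.420468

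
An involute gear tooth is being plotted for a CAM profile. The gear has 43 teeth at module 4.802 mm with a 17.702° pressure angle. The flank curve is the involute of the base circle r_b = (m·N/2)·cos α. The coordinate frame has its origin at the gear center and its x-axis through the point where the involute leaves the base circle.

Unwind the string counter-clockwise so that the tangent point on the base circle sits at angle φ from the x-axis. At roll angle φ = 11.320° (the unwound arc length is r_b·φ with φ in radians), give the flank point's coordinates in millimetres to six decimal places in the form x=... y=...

pitch radius r_p = m·N/2 = 4.802·43/2 = 103.243000
base radius r_b = r_p·cos α = 103.243000·cos 17.702° = 98.354534
roll angle φ = 11.320° = 0.19757127 rad
x = r_b·(cos φ + φ·sin φ) = 98.354534·(0.98054620 + 0.19757127·0.19628843) = 100.255447
y = r_b·(sin φ − φ·cos φ) = 98.354534·(0.19628843 − 0.19757127·0.98054620) = 0.251854

x=100.255447 y=0.251854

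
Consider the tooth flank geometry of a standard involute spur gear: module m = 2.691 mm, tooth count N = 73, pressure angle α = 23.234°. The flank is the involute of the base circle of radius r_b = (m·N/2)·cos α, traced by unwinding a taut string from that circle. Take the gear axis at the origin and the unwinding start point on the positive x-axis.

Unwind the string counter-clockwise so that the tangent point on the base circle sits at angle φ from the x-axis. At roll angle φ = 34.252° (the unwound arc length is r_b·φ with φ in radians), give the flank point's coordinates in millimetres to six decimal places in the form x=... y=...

x=104.971000 y=6.200738

pitch radius r_p = m·N/2 = 2.691·73/2 = 98.221500
base radius r_b = r_p·cos α = 98.221500·cos 23.234° = 90.255875
roll angle φ = 34.252° = 0.59781018 rad
x = r_b·(cos φ + φ·sin φ) = 90.255875·(0.82657010 + 0.59781018·0.56283378) = 104.971000
y = r_b·(sin φ − φ·cos φ) = 90.255875·(0.56283378 − 0.59781018·0.82657010) = 6.200738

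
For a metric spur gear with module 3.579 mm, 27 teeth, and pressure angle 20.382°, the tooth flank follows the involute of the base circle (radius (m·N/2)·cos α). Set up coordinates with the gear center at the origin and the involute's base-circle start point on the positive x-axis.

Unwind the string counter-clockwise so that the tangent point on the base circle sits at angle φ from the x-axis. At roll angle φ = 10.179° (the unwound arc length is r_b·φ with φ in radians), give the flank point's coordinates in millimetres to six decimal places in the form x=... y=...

x=46.000590 y=0.084386

pitch radius r_p = m·N/2 = 3.579·27/2 = 48.316500
base radius r_b = r_p·cos α = 48.316500·cos 20.382° = 45.291474
roll angle φ = 10.179° = 0.17765706 rad
x = r_b·(cos φ + φ·sin φ) = 45.291474·(0.98426045 + 0.17765706·0.17672400) = 46.000590
y = r_b·(sin φ − φ·cos φ) = 45.291474·(0.17672400 − 0.17765706·0.98426045) = 0.084386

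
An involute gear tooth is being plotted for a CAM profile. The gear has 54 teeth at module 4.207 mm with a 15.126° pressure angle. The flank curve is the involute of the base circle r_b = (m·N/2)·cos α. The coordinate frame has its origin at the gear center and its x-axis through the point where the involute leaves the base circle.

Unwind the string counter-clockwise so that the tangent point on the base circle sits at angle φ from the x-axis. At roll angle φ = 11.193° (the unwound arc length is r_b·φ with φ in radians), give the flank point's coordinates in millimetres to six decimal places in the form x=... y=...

x=111.726092 y=0.271466

pitch radius r_p = m·N/2 = 4.207·54/2 = 113.589000
base radius r_b = r_p·cos α = 113.589000·cos 15.126° = 109.653632
roll angle φ = 11.193° = 0.19535470 rad
x = r_b·(cos φ + φ·sin φ) = 109.653632·(0.98097888 + 0.19535470·0.19411450) = 111.726092
y = r_b·(sin φ − φ·cos φ) = 109.653632·(0.19411450 − 0.19535470·0.98097888) = 0.271466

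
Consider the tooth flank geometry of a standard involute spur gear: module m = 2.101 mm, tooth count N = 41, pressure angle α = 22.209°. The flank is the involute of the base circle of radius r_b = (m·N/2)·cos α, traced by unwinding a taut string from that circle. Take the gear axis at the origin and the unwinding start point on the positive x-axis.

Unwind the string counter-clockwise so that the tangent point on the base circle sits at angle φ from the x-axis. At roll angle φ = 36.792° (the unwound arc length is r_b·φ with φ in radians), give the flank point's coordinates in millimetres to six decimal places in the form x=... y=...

pitch radius r_p = m·N/2 = 2.101·41/2 = 43.070500
base radius r_b = r_p·cos α = 43.070500·cos 22.209° = 39.875152
roll angle φ = 36.792° = 0.64214154 rad
x = r_b·(cos φ + φ·sin φ) = 39.875152·(0.80081500 + 0.64214154·0.59891179) = 47.268051
y = r_b·(sin φ − φ·cos φ) = 39.875152·(0.59891179 − 0.64214154·0.80081500) = 3.376437

x=47.268051 y=3.376437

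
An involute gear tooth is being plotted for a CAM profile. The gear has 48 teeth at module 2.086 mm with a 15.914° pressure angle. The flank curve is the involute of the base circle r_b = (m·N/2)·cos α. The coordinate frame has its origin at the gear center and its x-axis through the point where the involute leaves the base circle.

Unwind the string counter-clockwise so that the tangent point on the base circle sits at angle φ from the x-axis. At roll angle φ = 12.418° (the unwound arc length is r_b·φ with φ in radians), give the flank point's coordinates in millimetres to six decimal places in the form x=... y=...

pitch radius r_p = m·N/2 = 2.086·48/2 = 50.064000
base radius r_b = r_p·cos α = 50.064000·cos 15.914° = 48.145264
roll angle φ = 12.418° = 0.21673499 rad
x = r_b·(cos φ + φ·sin φ) = 48.145264·(0.97660477 + 0.21673499·0.21504215) = 49.262808
y = r_b·(sin φ − φ·cos φ) = 48.145264·(0.21504215 − 0.21673499·0.97660477) = 0.162621

x=49.262808 y=0.162621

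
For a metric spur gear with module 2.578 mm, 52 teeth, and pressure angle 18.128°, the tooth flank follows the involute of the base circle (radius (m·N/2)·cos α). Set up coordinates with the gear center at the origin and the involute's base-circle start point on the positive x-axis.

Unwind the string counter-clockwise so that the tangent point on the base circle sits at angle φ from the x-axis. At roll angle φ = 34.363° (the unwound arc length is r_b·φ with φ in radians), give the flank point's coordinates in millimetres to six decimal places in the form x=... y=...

x=74.147696 y=4.418019

pitch radius r_p = m·N/2 = 2.578·52/2 = 67.028000
base radius r_b = r_p·cos α = 67.028000·cos 18.128° = 63.700984
roll angle φ = 34.363° = 0.59974749 rad
x = r_b·(cos φ + φ·sin φ) = 63.700984·(0.82547817 + 0.59974749·0.56443405) = 74.147696
y = r_b·(sin φ − φ·cos φ) = 63.700984·(0.56443405 − 0.59974749·0.82547817) = 4.418019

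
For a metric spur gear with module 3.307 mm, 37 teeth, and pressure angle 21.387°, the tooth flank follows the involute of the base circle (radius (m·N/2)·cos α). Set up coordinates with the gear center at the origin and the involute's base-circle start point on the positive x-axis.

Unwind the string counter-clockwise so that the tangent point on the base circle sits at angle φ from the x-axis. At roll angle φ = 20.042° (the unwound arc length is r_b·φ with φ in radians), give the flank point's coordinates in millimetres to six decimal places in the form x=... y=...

x=60.345899 y=0.802844

pitch radius r_p = m·N/2 = 3.307·37/2 = 61.179500
base radius r_b = r_p·cos α = 61.179500·cos 21.387° = 56.966593
roll angle φ = 20.042° = 0.34979889 rad
x = r_b·(cos φ + φ·sin φ) = 56.966593·(0.93944165 + 0.34979889·0.34270888) = 60.345899
y = r_b·(sin φ − φ·cos φ) = 56.966593·(0.34270888 − 0.34979889·0.93944165) = 0.802844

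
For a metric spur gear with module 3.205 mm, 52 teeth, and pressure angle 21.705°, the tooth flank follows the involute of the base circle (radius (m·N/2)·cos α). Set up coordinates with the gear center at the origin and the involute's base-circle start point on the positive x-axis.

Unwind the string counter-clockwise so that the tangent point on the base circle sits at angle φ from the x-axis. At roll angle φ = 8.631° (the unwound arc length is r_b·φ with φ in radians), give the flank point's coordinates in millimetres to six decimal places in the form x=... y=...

pitch radius r_p = m·N/2 = 3.205·52/2 = 83.330000
base radius r_b = r_p·cos α = 83.330000·cos 21.705° = 77.421928
roll angle φ = 8.631° = 0.15063937 rad
x = r_b·(cos φ + φ·sin φ) = 77.421928·(0.98867533 + 0.15063937·0.15007029) = 78.295389
y = r_b·(sin φ − φ·cos φ) = 77.421928·(0.15007029 − 0.15063937·0.98867533) = 0.088018

x=78.295389 y=0.088018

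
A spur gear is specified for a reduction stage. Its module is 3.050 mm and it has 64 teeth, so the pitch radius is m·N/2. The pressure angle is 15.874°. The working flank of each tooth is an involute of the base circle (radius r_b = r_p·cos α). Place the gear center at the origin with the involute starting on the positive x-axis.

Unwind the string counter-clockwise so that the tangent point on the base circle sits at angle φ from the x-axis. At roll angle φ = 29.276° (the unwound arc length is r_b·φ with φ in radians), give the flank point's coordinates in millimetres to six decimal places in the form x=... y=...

pitch radius r_p = m·N/2 = 3.050·64/2 = 97.600000
base radius r_b = r_p·cos α = 97.600000·cos 15.874° = 93.878076
roll angle φ = 29.276° = 0.51096259 rad
x = r_b·(cos φ + φ·sin φ) = 93.878076·(0.87227419 + 0.51096259·0.48901712) = 105.344686
y = r_b·(sin φ − φ·cos φ) = 93.878076·(0.48901712 − 0.51096259·0.87227419) = 4.066576

x=105.344686 y=4.066576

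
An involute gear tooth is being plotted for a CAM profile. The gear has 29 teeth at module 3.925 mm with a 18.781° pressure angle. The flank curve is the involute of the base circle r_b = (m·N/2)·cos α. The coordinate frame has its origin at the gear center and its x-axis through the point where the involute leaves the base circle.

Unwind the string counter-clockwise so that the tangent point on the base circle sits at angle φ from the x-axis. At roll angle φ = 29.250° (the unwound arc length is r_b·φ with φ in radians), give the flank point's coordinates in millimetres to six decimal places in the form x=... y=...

pitch radius r_p = m·N/2 = 3.925·29/2 = 56.912500
base radius r_b = r_p·cos α = 56.912500·cos 18.781° = 53.882255
roll angle φ = 29.250° = 0.51050881 rad
x = r_b·(cos φ + φ·sin φ) = 53.882255·(0.87249601 + 0.51050881·0.48862124) = 60.452736
y = r_b·(sin φ − φ·cos φ) = 53.882255·(0.48862124 − 0.51050881·0.87249601) = 2.327948

x=60.452736 y=2.327948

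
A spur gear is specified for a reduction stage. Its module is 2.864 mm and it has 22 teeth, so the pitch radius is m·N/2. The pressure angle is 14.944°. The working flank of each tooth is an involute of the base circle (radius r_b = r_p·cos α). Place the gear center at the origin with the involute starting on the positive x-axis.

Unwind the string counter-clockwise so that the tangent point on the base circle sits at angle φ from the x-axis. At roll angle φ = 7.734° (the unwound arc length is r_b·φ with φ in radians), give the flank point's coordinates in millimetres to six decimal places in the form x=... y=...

pitch radius r_p = m·N/2 = 2.864·22/2 = 31.504000
base radius r_b = r_p·cos α = 31.504000·cos 14.944° = 30.438482
roll angle φ = 7.734° = 0.13498376 rad
x = r_b·(cos φ + φ·sin φ) = 30.438482·(0.99090352 + 0.13498376·0.13457422) = 30.714524
y = r_b·(sin φ − φ·cos φ) = 30.438482·(0.13457422 − 0.13498376·0.99090352) = 0.024909

x=30.714524 y=0.024909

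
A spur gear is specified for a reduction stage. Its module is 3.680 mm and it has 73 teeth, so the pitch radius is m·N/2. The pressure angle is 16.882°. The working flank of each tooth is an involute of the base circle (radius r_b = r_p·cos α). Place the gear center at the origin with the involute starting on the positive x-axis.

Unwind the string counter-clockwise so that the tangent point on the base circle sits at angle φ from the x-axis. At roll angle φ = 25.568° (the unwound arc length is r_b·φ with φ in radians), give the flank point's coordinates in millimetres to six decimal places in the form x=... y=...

x=140.698938 y=3.731964

pitch radius r_p = m·N/2 = 3.680·73/2 = 134.320000
base radius r_b = r_p·cos α = 134.320000·cos 16.882° = 128.531461
roll angle φ = 25.568° = 0.44624578 rad
x = r_b·(cos φ + φ·sin φ) = 128.531461·(0.90207371 + 0.44624578·0.43158200) = 140.698938
y = r_b·(sin φ − φ·cos φ) = 128.531461·(0.43158200 − 0.44624578·0.90207371) = 3.731964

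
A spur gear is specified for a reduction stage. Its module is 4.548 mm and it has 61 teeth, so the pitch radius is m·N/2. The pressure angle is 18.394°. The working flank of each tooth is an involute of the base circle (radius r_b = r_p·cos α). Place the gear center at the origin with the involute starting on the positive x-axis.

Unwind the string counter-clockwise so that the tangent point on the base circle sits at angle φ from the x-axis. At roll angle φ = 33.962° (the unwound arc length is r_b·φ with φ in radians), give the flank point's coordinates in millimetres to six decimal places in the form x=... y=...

x=152.758780 y=8.820620

pitch radius r_p = m·N/2 = 4.548·61/2 = 138.714000
base radius r_b = r_p·cos α = 138.714000·cos 18.394° = 131.626972
roll angle φ = 33.962° = 0.59274872 rad
x = r_b·(cos φ + φ·sin φ) = 131.626972·(0.82940826 + 0.59274872·0.55864294) = 152.758780
y = r_b·(sin φ − φ·cos φ) = 131.626972·(0.55864294 − 0.59274872·0.82940826) = 8.820620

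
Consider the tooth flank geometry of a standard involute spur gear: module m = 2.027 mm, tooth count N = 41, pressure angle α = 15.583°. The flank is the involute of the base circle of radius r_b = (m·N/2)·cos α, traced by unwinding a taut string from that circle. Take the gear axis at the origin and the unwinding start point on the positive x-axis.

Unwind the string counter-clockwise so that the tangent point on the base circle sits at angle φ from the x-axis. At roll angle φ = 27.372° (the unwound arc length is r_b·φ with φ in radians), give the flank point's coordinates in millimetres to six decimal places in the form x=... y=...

x=44.336292 y=1.421770

pitch radius r_p = m·N/2 = 2.027·41/2 = 41.553500
base radius r_b = r_p·cos α = 41.553500·cos 15.583° = 40.026090
roll angle φ = 27.372° = 0.47773152 rad
x = r_b·(cos φ + φ·sin φ) = 40.026090·(0.88804018 + 0.47773152·0.45976586) = 44.336292
y = r_b·(sin φ − φ·cos φ) = 40.026090·(0.45976586 − 0.47773152·0.88804018) = 1.421770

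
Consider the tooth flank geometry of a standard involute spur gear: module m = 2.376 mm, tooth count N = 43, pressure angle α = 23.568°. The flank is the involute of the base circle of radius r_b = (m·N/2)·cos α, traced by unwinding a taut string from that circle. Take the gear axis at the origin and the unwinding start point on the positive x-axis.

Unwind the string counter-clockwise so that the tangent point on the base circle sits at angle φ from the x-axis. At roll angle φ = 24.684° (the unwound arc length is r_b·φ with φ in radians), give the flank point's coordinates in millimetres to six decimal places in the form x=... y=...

x=50.968578 y=1.224993

pitch radius r_p = m·N/2 = 2.376·43/2 = 51.084000
base radius r_b = r_p·cos α = 51.084000·cos 23.568° = 46.822889
roll angle φ = 24.684° = 0.43081707 rad
x = r_b·(cos φ + φ·sin φ) = 46.822889·(0.90862483 + 0.43081707·0.41761335) = 50.968578
y = r_b·(sin φ − φ·cos φ) = 46.822889·(0.41761335 − 0.43081707·0.90862483) = 1.224993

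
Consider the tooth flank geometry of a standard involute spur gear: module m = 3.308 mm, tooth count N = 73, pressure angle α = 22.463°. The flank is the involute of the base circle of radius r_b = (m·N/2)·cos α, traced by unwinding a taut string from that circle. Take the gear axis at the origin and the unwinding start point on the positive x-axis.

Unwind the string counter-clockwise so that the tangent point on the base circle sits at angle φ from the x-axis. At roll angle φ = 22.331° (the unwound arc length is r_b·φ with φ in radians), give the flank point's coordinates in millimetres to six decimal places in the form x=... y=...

x=119.736569 y=2.168771

pitch radius r_p = m·N/2 = 3.308·73/2 = 120.742000
base radius r_b = r_p·cos α = 120.742000·cos 22.463° = 111.580878
roll angle φ = 22.331° = 0.38974948 rad
x = r_b·(cos φ + φ·sin φ) = 111.580878·(0.92500428 + 0.38974948·0.37995669) = 119.736569
y = r_b·(sin φ − φ·cos φ) = 111.580878·(0.37995669 − 0.38974948·0.92500428) = 2.168771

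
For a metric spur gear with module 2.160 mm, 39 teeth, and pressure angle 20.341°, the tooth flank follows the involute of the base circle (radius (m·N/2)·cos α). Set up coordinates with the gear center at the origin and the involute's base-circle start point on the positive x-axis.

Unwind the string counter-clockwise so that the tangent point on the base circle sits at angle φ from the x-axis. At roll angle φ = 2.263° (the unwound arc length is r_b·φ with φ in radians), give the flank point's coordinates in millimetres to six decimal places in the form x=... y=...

pitch radius r_p = m·N/2 = 2.160·39/2 = 42.120000
base radius r_b = r_p·cos α = 42.120000·cos 20.341° = 39.493415
roll angle φ = 2.263° = 0.03949680 rad
x = r_b·(cos φ + φ·sin φ) = 39.493415·(0.99922010 + 0.03949680·0.03948653) = 39.524208
y = r_b·(sin φ − φ·cos φ) = 39.493415·(0.03948653 − 0.03949680·0.99922010) = 0.000811

x=39.524208 y=0.000811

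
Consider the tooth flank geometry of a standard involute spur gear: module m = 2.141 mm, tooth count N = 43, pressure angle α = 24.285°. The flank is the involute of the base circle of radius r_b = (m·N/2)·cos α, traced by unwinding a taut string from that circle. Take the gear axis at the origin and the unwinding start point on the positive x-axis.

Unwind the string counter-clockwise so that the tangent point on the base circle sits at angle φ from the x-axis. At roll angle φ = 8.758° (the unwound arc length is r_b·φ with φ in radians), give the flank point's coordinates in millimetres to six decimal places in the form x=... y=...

x=42.445534 y=0.049834

pitch radius r_p = m·N/2 = 2.141·43/2 = 46.031500
base radius r_b = r_p·cos α = 46.031500·cos 24.285° = 41.958218
roll angle φ = 8.758° = 0.15285594 rad
x = r_b·(cos φ + φ·sin φ) = 41.958218·(0.98834026 + 0.15285594·0.15226139) = 42.445534
y = r_b·(sin φ − φ·cos φ) = 41.958218·(0.15226139 − 0.15285594·0.98834026) = 0.049834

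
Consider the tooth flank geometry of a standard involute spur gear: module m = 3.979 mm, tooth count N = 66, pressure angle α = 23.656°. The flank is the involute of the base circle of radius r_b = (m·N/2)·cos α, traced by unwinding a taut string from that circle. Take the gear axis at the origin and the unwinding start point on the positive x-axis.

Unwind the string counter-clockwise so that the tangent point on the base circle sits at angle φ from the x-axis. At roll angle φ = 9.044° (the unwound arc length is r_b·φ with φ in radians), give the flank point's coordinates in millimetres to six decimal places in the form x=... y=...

pitch radius r_p = m·N/2 = 3.979·66/2 = 131.307000
base radius r_b = r_p·cos α = 131.307000·cos 23.656° = 120.273404
roll angle φ = 9.044° = 0.15784758 rad
x = r_b·(cos φ + φ·sin φ) = 120.273404·(0.98756792 + 0.15784758·0.15719291) = 121.762441
y = r_b·(sin φ − φ·cos φ) = 120.273404·(0.15719291 − 0.15784758·0.98756792) = 0.157282

x=121.762441 y=0.157282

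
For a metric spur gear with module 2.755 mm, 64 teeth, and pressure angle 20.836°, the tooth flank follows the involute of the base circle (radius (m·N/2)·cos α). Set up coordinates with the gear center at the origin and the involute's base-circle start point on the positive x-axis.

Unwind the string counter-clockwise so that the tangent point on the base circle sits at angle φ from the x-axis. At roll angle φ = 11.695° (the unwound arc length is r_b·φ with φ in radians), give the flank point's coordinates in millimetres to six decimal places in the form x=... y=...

pitch radius r_p = m·N/2 = 2.755·64/2 = 88.160000
base radius r_b = r_p·cos α = 88.160000·cos 20.836° = 82.394545
roll angle φ = 11.695° = 0.20411626 rad
x = r_b·(cos φ + φ·sin φ) = 82.394545·(0.97924050 + 0.20411626·0.20270184) = 84.093129
y = r_b·(sin φ − φ·cos φ) = 82.394545·(0.20270184 − 0.20411626·0.97924050) = 0.232595

x=84.093129 y=0.232595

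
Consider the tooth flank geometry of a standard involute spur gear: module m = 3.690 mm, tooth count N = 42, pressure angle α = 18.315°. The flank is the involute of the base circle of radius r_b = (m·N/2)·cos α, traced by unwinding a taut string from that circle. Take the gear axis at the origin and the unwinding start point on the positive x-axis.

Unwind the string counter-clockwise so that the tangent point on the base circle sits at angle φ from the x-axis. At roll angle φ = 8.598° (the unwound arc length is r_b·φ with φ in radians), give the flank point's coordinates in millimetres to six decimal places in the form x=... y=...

x=74.388252 y=0.082679

pitch radius r_p = m·N/2 = 3.690·42/2 = 77.490000
base radius r_b = r_p·cos α = 77.490000·cos 18.315° = 73.564608
roll angle φ = 8.598° = 0.15006341 rad
x = r_b·(cos φ + φ·sin φ) = 73.564608·(0.98876160 + 0.15006341·0.14950083) = 74.388252
y = r_b·(sin φ − φ·cos φ) = 73.564608·(0.14950083 − 0.15006341·0.98876160) = 0.082679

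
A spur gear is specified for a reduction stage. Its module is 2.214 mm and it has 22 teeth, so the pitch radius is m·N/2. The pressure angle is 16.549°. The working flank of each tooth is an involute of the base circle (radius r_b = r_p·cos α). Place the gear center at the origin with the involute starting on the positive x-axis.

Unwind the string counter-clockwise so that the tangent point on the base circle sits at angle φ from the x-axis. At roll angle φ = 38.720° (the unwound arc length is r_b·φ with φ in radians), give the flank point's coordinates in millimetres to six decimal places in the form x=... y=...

x=28.082604 y=2.293764

pitch radius r_p = m·N/2 = 2.214·22/2 = 24.354000
base radius r_b = r_p·cos α = 24.354000·cos 16.549° = 23.345172
roll angle φ = 38.720° = 0.67579149 rad
x = r_b·(cos φ + φ·sin φ) = 23.345172·(0.78021211 + 0.67579149·0.62551504) = 28.082604
y = r_b·(sin φ − φ·cos φ) = 23.345172·(0.62551504 − 0.67579149·0.78021211) = 2.293764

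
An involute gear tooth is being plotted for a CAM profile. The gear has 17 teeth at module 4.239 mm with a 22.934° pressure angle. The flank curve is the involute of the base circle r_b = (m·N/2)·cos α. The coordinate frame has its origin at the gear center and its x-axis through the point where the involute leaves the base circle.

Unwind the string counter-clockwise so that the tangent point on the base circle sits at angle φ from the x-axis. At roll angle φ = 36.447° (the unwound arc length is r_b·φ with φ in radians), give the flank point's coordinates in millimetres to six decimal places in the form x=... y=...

pitch radius r_p = m·N/2 = 4.239·17/2 = 36.031500
base radius r_b = r_p·cos α = 36.031500·cos 22.934° = 33.183366
roll angle φ = 36.447° = 0.63612015 rad
x = r_b·(cos φ + φ·sin φ) = 33.183366·(0.80440674 + 0.63612015·0.59407895) = 39.233103
y = r_b·(sin φ − φ·cos φ) = 33.183366·(0.59407895 − 0.63612015·0.80440674) = 2.733633

x=39.233103 y=2.733633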